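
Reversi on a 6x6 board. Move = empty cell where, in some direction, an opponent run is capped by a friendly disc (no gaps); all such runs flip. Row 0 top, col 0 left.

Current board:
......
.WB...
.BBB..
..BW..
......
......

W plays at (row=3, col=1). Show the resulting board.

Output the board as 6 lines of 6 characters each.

Answer: ......
.WB...
.WBB..
.WWW..
......
......

Derivation:
Place W at (3,1); scan 8 dirs for brackets.
Dir NW: first cell '.' (not opp) -> no flip
Dir N: opp run (2,1) capped by W -> flip
Dir NE: opp run (2,2), next='.' -> no flip
Dir W: first cell '.' (not opp) -> no flip
Dir E: opp run (3,2) capped by W -> flip
Dir SW: first cell '.' (not opp) -> no flip
Dir S: first cell '.' (not opp) -> no flip
Dir SE: first cell '.' (not opp) -> no flip
All flips: (2,1) (3,2)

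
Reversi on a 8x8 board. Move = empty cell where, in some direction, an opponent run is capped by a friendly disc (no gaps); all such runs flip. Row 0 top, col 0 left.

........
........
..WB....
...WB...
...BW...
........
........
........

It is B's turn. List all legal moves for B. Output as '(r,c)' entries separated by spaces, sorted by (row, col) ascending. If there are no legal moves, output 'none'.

(1,1): no bracket -> illegal
(1,2): no bracket -> illegal
(1,3): no bracket -> illegal
(2,1): flips 1 -> legal
(2,4): no bracket -> illegal
(3,1): no bracket -> illegal
(3,2): flips 1 -> legal
(3,5): no bracket -> illegal
(4,2): no bracket -> illegal
(4,5): flips 1 -> legal
(5,3): no bracket -> illegal
(5,4): flips 1 -> legal
(5,5): no bracket -> illegal

Answer: (2,1) (3,2) (4,5) (5,4)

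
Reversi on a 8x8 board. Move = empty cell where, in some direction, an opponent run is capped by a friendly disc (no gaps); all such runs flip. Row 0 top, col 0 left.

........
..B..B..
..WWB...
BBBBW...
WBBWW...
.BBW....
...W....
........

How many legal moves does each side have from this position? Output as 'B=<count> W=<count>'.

Answer: B=13 W=9

Derivation:
-- B to move --
(1,1): flips 1 -> legal
(1,3): flips 2 -> legal
(1,4): flips 1 -> legal
(2,1): flips 2 -> legal
(2,5): flips 2 -> legal
(3,5): flips 1 -> legal
(4,5): flips 4 -> legal
(5,0): flips 1 -> legal
(5,4): flips 4 -> legal
(5,5): flips 1 -> legal
(6,2): no bracket -> illegal
(6,4): flips 1 -> legal
(7,2): no bracket -> illegal
(7,3): flips 3 -> legal
(7,4): flips 1 -> legal
B mobility = 13
-- W to move --
(0,1): flips 1 -> legal
(0,2): flips 1 -> legal
(0,3): no bracket -> illegal
(0,4): no bracket -> illegal
(0,5): no bracket -> illegal
(0,6): no bracket -> illegal
(1,1): no bracket -> illegal
(1,3): no bracket -> illegal
(1,4): flips 1 -> legal
(1,6): no bracket -> illegal
(2,0): flips 3 -> legal
(2,1): flips 1 -> legal
(2,5): flips 1 -> legal
(2,6): no bracket -> illegal
(3,5): no bracket -> illegal
(5,0): flips 4 -> legal
(6,0): no bracket -> illegal
(6,1): flips 1 -> legal
(6,2): flips 4 -> legal
W mobility = 9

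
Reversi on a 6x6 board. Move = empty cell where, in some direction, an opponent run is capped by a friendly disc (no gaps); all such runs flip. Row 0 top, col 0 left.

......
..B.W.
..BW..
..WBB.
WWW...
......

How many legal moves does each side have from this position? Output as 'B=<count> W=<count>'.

Answer: B=5 W=7

Derivation:
-- B to move --
(0,3): no bracket -> illegal
(0,4): no bracket -> illegal
(0,5): no bracket -> illegal
(1,3): flips 1 -> legal
(1,5): no bracket -> illegal
(2,1): no bracket -> illegal
(2,4): flips 1 -> legal
(2,5): no bracket -> illegal
(3,0): no bracket -> illegal
(3,1): flips 1 -> legal
(4,3): no bracket -> illegal
(5,0): no bracket -> illegal
(5,1): flips 1 -> legal
(5,2): flips 2 -> legal
(5,3): no bracket -> illegal
B mobility = 5
-- W to move --
(0,1): flips 1 -> legal
(0,2): flips 2 -> legal
(0,3): no bracket -> illegal
(1,1): no bracket -> illegal
(1,3): no bracket -> illegal
(2,1): flips 1 -> legal
(2,4): flips 1 -> legal
(2,5): no bracket -> illegal
(3,1): no bracket -> illegal
(3,5): flips 2 -> legal
(4,3): flips 1 -> legal
(4,4): no bracket -> illegal
(4,5): flips 1 -> legal
W mobility = 7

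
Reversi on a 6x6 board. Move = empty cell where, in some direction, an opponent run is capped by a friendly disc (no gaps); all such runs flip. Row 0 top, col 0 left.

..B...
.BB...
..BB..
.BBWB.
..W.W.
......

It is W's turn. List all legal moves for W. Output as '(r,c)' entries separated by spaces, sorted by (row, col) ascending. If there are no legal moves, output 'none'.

Answer: (0,0) (1,3) (2,0) (2,4) (3,0) (3,5)

Derivation:
(0,0): flips 2 -> legal
(0,1): no bracket -> illegal
(0,3): no bracket -> illegal
(1,0): no bracket -> illegal
(1,3): flips 1 -> legal
(1,4): no bracket -> illegal
(2,0): flips 1 -> legal
(2,1): no bracket -> illegal
(2,4): flips 1 -> legal
(2,5): no bracket -> illegal
(3,0): flips 2 -> legal
(3,5): flips 1 -> legal
(4,0): no bracket -> illegal
(4,1): no bracket -> illegal
(4,3): no bracket -> illegal
(4,5): no bracket -> illegal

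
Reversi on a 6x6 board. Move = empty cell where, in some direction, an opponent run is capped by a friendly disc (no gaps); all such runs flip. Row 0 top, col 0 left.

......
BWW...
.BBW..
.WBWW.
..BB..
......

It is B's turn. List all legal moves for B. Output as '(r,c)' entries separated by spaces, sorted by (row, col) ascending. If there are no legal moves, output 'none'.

(0,0): flips 1 -> legal
(0,1): flips 1 -> legal
(0,2): flips 1 -> legal
(0,3): flips 1 -> legal
(1,3): flips 4 -> legal
(1,4): flips 1 -> legal
(2,0): flips 1 -> legal
(2,4): flips 2 -> legal
(2,5): flips 1 -> legal
(3,0): flips 1 -> legal
(3,5): flips 2 -> legal
(4,0): flips 1 -> legal
(4,1): flips 1 -> legal
(4,4): flips 1 -> legal
(4,5): no bracket -> illegal

Answer: (0,0) (0,1) (0,2) (0,3) (1,3) (1,4) (2,0) (2,4) (2,5) (3,0) (3,5) (4,0) (4,1) (4,4)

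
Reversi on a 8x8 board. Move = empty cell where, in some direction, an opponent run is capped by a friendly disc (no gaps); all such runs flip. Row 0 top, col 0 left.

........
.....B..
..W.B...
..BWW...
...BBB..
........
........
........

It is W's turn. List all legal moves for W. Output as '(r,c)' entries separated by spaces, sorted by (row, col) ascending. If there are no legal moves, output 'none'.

(0,4): no bracket -> illegal
(0,5): no bracket -> illegal
(0,6): flips 2 -> legal
(1,3): no bracket -> illegal
(1,4): flips 1 -> legal
(1,6): no bracket -> illegal
(2,1): no bracket -> illegal
(2,3): no bracket -> illegal
(2,5): no bracket -> illegal
(2,6): no bracket -> illegal
(3,1): flips 1 -> legal
(3,5): no bracket -> illegal
(3,6): no bracket -> illegal
(4,1): no bracket -> illegal
(4,2): flips 1 -> legal
(4,6): no bracket -> illegal
(5,2): flips 1 -> legal
(5,3): flips 1 -> legal
(5,4): flips 1 -> legal
(5,5): flips 1 -> legal
(5,6): flips 1 -> legal

Answer: (0,6) (1,4) (3,1) (4,2) (5,2) (5,3) (5,4) (5,5) (5,6)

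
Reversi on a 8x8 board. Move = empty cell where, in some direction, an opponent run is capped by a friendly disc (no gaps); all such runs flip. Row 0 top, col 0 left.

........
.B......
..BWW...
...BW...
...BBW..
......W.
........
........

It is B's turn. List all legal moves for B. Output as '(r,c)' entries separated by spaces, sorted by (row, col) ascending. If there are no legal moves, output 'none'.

(1,2): no bracket -> illegal
(1,3): flips 1 -> legal
(1,4): flips 2 -> legal
(1,5): flips 1 -> legal
(2,5): flips 3 -> legal
(3,2): no bracket -> illegal
(3,5): flips 1 -> legal
(3,6): no bracket -> illegal
(4,6): flips 1 -> legal
(4,7): no bracket -> illegal
(5,4): no bracket -> illegal
(5,5): no bracket -> illegal
(5,7): no bracket -> illegal
(6,5): no bracket -> illegal
(6,6): no bracket -> illegal
(6,7): no bracket -> illegal

Answer: (1,3) (1,4) (1,5) (2,5) (3,5) (4,6)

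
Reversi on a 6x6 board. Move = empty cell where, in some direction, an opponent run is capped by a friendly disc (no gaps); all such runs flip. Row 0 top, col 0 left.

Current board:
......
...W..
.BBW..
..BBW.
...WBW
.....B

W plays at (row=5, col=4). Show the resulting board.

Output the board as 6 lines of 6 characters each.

Answer: ......
...W..
.BBW..
..BBW.
...WWW
....WB

Derivation:
Place W at (5,4); scan 8 dirs for brackets.
Dir NW: first cell 'W' (not opp) -> no flip
Dir N: opp run (4,4) capped by W -> flip
Dir NE: first cell 'W' (not opp) -> no flip
Dir W: first cell '.' (not opp) -> no flip
Dir E: opp run (5,5), next=edge -> no flip
Dir SW: edge -> no flip
Dir S: edge -> no flip
Dir SE: edge -> no flip
All flips: (4,4)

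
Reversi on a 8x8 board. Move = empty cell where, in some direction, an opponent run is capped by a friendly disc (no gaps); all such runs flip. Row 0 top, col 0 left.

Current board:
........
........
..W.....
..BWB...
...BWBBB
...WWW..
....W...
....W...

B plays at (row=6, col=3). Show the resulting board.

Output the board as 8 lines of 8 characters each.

Answer: ........
........
..W.....
..BWB...
...BWBBB
...BBW..
...BW...
....W...

Derivation:
Place B at (6,3); scan 8 dirs for brackets.
Dir NW: first cell '.' (not opp) -> no flip
Dir N: opp run (5,3) capped by B -> flip
Dir NE: opp run (5,4) capped by B -> flip
Dir W: first cell '.' (not opp) -> no flip
Dir E: opp run (6,4), next='.' -> no flip
Dir SW: first cell '.' (not opp) -> no flip
Dir S: first cell '.' (not opp) -> no flip
Dir SE: opp run (7,4), next=edge -> no flip
All flips: (5,3) (5,4)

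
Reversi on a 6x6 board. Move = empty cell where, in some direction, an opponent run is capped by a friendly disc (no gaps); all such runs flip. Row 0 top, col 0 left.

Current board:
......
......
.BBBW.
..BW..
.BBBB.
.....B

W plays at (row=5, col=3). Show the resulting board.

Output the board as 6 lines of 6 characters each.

Answer: ......
......
.BBBW.
..BW..
.BBWB.
...W.B

Derivation:
Place W at (5,3); scan 8 dirs for brackets.
Dir NW: opp run (4,2), next='.' -> no flip
Dir N: opp run (4,3) capped by W -> flip
Dir NE: opp run (4,4), next='.' -> no flip
Dir W: first cell '.' (not opp) -> no flip
Dir E: first cell '.' (not opp) -> no flip
Dir SW: edge -> no flip
Dir S: edge -> no flip
Dir SE: edge -> no flip
All flips: (4,3)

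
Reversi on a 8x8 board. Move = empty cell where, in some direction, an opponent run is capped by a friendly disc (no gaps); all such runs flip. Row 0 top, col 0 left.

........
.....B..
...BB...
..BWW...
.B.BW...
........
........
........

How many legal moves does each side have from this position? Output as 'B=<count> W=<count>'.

Answer: B=5 W=8

Derivation:
-- B to move --
(2,2): no bracket -> illegal
(2,5): flips 1 -> legal
(3,5): flips 2 -> legal
(4,2): flips 1 -> legal
(4,5): flips 2 -> legal
(5,3): no bracket -> illegal
(5,4): flips 2 -> legal
(5,5): no bracket -> illegal
B mobility = 5
-- W to move --
(0,4): no bracket -> illegal
(0,5): no bracket -> illegal
(0,6): flips 2 -> legal
(1,2): flips 1 -> legal
(1,3): flips 1 -> legal
(1,4): flips 1 -> legal
(1,6): no bracket -> illegal
(2,1): no bracket -> illegal
(2,2): no bracket -> illegal
(2,5): no bracket -> illegal
(2,6): no bracket -> illegal
(3,0): no bracket -> illegal
(3,1): flips 1 -> legal
(3,5): no bracket -> illegal
(4,0): no bracket -> illegal
(4,2): flips 1 -> legal
(5,0): no bracket -> illegal
(5,1): no bracket -> illegal
(5,2): flips 1 -> legal
(5,3): flips 1 -> legal
(5,4): no bracket -> illegal
W mobility = 8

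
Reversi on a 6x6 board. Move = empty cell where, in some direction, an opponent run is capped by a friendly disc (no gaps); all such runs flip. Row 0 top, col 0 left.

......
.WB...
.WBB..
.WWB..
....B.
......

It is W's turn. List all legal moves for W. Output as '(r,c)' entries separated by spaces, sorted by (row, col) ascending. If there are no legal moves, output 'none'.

Answer: (0,2) (0,3) (1,3) (1,4) (2,4) (3,4) (5,5)

Derivation:
(0,1): no bracket -> illegal
(0,2): flips 2 -> legal
(0,3): flips 1 -> legal
(1,3): flips 2 -> legal
(1,4): flips 1 -> legal
(2,4): flips 2 -> legal
(3,4): flips 1 -> legal
(3,5): no bracket -> illegal
(4,2): no bracket -> illegal
(4,3): no bracket -> illegal
(4,5): no bracket -> illegal
(5,3): no bracket -> illegal
(5,4): no bracket -> illegal
(5,5): flips 3 -> legal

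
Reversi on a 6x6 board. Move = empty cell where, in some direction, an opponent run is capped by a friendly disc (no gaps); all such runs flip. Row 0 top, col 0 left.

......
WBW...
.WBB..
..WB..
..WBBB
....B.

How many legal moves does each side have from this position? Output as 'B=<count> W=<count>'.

Answer: B=8 W=4

Derivation:
-- B to move --
(0,0): no bracket -> illegal
(0,1): flips 1 -> legal
(0,2): flips 1 -> legal
(0,3): no bracket -> illegal
(1,3): flips 1 -> legal
(2,0): flips 1 -> legal
(3,0): no bracket -> illegal
(3,1): flips 2 -> legal
(4,1): flips 2 -> legal
(5,1): flips 1 -> legal
(5,2): flips 2 -> legal
(5,3): no bracket -> illegal
B mobility = 8
-- W to move --
(0,0): no bracket -> illegal
(0,1): flips 1 -> legal
(0,2): no bracket -> illegal
(1,3): no bracket -> illegal
(1,4): flips 1 -> legal
(2,0): no bracket -> illegal
(2,4): flips 3 -> legal
(3,1): no bracket -> illegal
(3,4): flips 2 -> legal
(3,5): no bracket -> illegal
(5,2): no bracket -> illegal
(5,3): no bracket -> illegal
(5,5): no bracket -> illegal
W mobility = 4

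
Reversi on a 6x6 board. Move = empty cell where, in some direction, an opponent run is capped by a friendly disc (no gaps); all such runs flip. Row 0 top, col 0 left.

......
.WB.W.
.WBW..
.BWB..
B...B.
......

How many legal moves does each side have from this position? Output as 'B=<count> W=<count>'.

-- B to move --
(0,0): flips 1 -> legal
(0,1): flips 2 -> legal
(0,2): no bracket -> illegal
(0,3): no bracket -> illegal
(0,4): no bracket -> illegal
(0,5): no bracket -> illegal
(1,0): flips 1 -> legal
(1,3): flips 1 -> legal
(1,5): no bracket -> illegal
(2,0): flips 1 -> legal
(2,4): flips 1 -> legal
(2,5): no bracket -> illegal
(3,0): flips 1 -> legal
(3,4): flips 1 -> legal
(4,1): no bracket -> illegal
(4,2): flips 1 -> legal
(4,3): no bracket -> illegal
B mobility = 9
-- W to move --
(0,1): flips 1 -> legal
(0,2): flips 2 -> legal
(0,3): flips 1 -> legal
(1,3): flips 1 -> legal
(2,0): no bracket -> illegal
(2,4): no bracket -> illegal
(3,0): flips 1 -> legal
(3,4): flips 1 -> legal
(3,5): no bracket -> illegal
(4,1): flips 1 -> legal
(4,2): no bracket -> illegal
(4,3): flips 1 -> legal
(4,5): no bracket -> illegal
(5,0): no bracket -> illegal
(5,1): no bracket -> illegal
(5,3): no bracket -> illegal
(5,4): no bracket -> illegal
(5,5): flips 3 -> legal
W mobility = 9

Answer: B=9 W=9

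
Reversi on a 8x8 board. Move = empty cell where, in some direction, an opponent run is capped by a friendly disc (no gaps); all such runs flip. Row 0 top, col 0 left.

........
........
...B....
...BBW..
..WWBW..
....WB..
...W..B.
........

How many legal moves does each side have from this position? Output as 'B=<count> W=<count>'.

-- B to move --
(2,4): no bracket -> illegal
(2,5): flips 2 -> legal
(2,6): flips 1 -> legal
(3,1): no bracket -> illegal
(3,2): no bracket -> illegal
(3,6): flips 1 -> legal
(4,1): flips 2 -> legal
(4,6): flips 1 -> legal
(5,1): flips 1 -> legal
(5,2): flips 1 -> legal
(5,3): flips 2 -> legal
(5,6): flips 1 -> legal
(6,2): no bracket -> illegal
(6,4): flips 1 -> legal
(6,5): no bracket -> illegal
(7,2): no bracket -> illegal
(7,3): no bracket -> illegal
(7,4): no bracket -> illegal
B mobility = 10
-- W to move --
(1,2): flips 2 -> legal
(1,3): flips 2 -> legal
(1,4): no bracket -> illegal
(2,2): no bracket -> illegal
(2,4): flips 3 -> legal
(2,5): flips 1 -> legal
(3,2): flips 2 -> legal
(4,6): no bracket -> illegal
(5,3): flips 1 -> legal
(5,6): flips 1 -> legal
(5,7): no bracket -> illegal
(6,4): no bracket -> illegal
(6,5): flips 1 -> legal
(6,7): no bracket -> illegal
(7,5): no bracket -> illegal
(7,6): no bracket -> illegal
(7,7): no bracket -> illegal
W mobility = 8

Answer: B=10 W=8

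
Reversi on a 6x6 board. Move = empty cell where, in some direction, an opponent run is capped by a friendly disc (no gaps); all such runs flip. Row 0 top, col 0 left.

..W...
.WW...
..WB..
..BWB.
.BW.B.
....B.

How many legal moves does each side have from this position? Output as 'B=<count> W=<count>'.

Answer: B=5 W=7

Derivation:
-- B to move --
(0,0): flips 3 -> legal
(0,1): flips 1 -> legal
(0,3): no bracket -> illegal
(1,0): no bracket -> illegal
(1,3): no bracket -> illegal
(2,0): no bracket -> illegal
(2,1): flips 1 -> legal
(2,4): no bracket -> illegal
(3,1): no bracket -> illegal
(4,3): flips 2 -> legal
(5,1): no bracket -> illegal
(5,2): flips 1 -> legal
(5,3): no bracket -> illegal
B mobility = 5
-- W to move --
(1,3): flips 1 -> legal
(1,4): no bracket -> illegal
(2,1): no bracket -> illegal
(2,4): flips 1 -> legal
(2,5): no bracket -> illegal
(3,0): no bracket -> illegal
(3,1): flips 1 -> legal
(3,5): flips 1 -> legal
(4,0): flips 1 -> legal
(4,3): no bracket -> illegal
(4,5): flips 2 -> legal
(5,0): no bracket -> illegal
(5,1): no bracket -> illegal
(5,2): no bracket -> illegal
(5,3): no bracket -> illegal
(5,5): flips 1 -> legal
W mobility = 7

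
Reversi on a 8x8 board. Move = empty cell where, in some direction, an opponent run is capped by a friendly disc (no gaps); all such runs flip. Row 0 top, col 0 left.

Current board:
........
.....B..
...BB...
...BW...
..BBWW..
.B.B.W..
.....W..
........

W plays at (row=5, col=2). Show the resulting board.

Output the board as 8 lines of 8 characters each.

Answer: ........
.....B..
...BB...
...BW...
..BWWW..
.BWB.W..
.....W..
........

Derivation:
Place W at (5,2); scan 8 dirs for brackets.
Dir NW: first cell '.' (not opp) -> no flip
Dir N: opp run (4,2), next='.' -> no flip
Dir NE: opp run (4,3) capped by W -> flip
Dir W: opp run (5,1), next='.' -> no flip
Dir E: opp run (5,3), next='.' -> no flip
Dir SW: first cell '.' (not opp) -> no flip
Dir S: first cell '.' (not opp) -> no flip
Dir SE: first cell '.' (not opp) -> no flip
All flips: (4,3)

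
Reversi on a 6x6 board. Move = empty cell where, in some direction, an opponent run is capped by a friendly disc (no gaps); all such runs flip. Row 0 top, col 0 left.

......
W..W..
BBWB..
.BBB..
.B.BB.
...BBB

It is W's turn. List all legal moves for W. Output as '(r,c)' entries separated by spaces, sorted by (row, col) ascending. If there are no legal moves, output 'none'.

(1,1): no bracket -> illegal
(1,2): no bracket -> illegal
(1,4): no bracket -> illegal
(2,4): flips 1 -> legal
(3,0): flips 1 -> legal
(3,4): no bracket -> illegal
(3,5): no bracket -> illegal
(4,0): flips 1 -> legal
(4,2): flips 1 -> legal
(4,5): no bracket -> illegal
(5,0): no bracket -> illegal
(5,1): no bracket -> illegal
(5,2): no bracket -> illegal

Answer: (2,4) (3,0) (4,0) (4,2)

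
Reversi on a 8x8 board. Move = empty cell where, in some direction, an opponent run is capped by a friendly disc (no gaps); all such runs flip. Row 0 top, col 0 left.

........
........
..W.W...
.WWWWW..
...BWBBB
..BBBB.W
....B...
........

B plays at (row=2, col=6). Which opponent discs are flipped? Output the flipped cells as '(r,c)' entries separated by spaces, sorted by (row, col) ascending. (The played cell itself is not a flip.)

Answer: (3,5) (4,4)

Derivation:
Dir NW: first cell '.' (not opp) -> no flip
Dir N: first cell '.' (not opp) -> no flip
Dir NE: first cell '.' (not opp) -> no flip
Dir W: first cell '.' (not opp) -> no flip
Dir E: first cell '.' (not opp) -> no flip
Dir SW: opp run (3,5) (4,4) capped by B -> flip
Dir S: first cell '.' (not opp) -> no flip
Dir SE: first cell '.' (not opp) -> no flip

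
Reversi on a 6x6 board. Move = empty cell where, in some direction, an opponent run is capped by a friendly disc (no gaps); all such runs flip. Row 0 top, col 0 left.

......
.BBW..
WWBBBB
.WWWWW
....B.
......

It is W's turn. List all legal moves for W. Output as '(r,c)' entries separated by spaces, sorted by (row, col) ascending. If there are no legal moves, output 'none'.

Answer: (0,0) (0,1) (0,2) (0,3) (1,0) (1,4) (1,5) (5,3) (5,4) (5,5)

Derivation:
(0,0): flips 2 -> legal
(0,1): flips 3 -> legal
(0,2): flips 3 -> legal
(0,3): flips 1 -> legal
(1,0): flips 2 -> legal
(1,4): flips 2 -> legal
(1,5): flips 2 -> legal
(4,3): no bracket -> illegal
(4,5): no bracket -> illegal
(5,3): flips 1 -> legal
(5,4): flips 1 -> legal
(5,5): flips 1 -> legal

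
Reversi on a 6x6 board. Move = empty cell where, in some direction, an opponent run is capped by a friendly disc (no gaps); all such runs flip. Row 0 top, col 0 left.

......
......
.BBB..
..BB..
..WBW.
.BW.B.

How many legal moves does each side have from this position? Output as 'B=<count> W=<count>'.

Answer: B=5 W=5

Derivation:
-- B to move --
(3,1): no bracket -> illegal
(3,4): flips 1 -> legal
(3,5): no bracket -> illegal
(4,1): flips 1 -> legal
(4,5): flips 1 -> legal
(5,3): flips 1 -> legal
(5,5): flips 1 -> legal
B mobility = 5
-- W to move --
(1,0): no bracket -> illegal
(1,1): flips 2 -> legal
(1,2): flips 2 -> legal
(1,3): no bracket -> illegal
(1,4): no bracket -> illegal
(2,0): no bracket -> illegal
(2,4): flips 1 -> legal
(3,0): no bracket -> illegal
(3,1): no bracket -> illegal
(3,4): flips 1 -> legal
(4,0): no bracket -> illegal
(4,1): no bracket -> illegal
(4,5): no bracket -> illegal
(5,0): flips 1 -> legal
(5,3): no bracket -> illegal
(5,5): no bracket -> illegal
W mobility = 5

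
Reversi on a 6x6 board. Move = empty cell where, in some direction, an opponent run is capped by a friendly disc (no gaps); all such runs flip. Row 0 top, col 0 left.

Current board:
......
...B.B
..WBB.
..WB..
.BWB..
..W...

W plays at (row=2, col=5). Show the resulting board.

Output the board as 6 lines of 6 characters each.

Place W at (2,5); scan 8 dirs for brackets.
Dir NW: first cell '.' (not opp) -> no flip
Dir N: opp run (1,5), next='.' -> no flip
Dir NE: edge -> no flip
Dir W: opp run (2,4) (2,3) capped by W -> flip
Dir E: edge -> no flip
Dir SW: first cell '.' (not opp) -> no flip
Dir S: first cell '.' (not opp) -> no flip
Dir SE: edge -> no flip
All flips: (2,3) (2,4)

Answer: ......
...B.B
..WWWW
..WB..
.BWB..
..W...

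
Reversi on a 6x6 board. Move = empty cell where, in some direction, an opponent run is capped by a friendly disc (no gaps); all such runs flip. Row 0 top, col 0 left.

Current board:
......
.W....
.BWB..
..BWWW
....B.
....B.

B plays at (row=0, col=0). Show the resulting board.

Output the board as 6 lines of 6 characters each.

Place B at (0,0); scan 8 dirs for brackets.
Dir NW: edge -> no flip
Dir N: edge -> no flip
Dir NE: edge -> no flip
Dir W: edge -> no flip
Dir E: first cell '.' (not opp) -> no flip
Dir SW: edge -> no flip
Dir S: first cell '.' (not opp) -> no flip
Dir SE: opp run (1,1) (2,2) (3,3) capped by B -> flip
All flips: (1,1) (2,2) (3,3)

Answer: B.....
.B....
.BBB..
..BBWW
....B.
....B.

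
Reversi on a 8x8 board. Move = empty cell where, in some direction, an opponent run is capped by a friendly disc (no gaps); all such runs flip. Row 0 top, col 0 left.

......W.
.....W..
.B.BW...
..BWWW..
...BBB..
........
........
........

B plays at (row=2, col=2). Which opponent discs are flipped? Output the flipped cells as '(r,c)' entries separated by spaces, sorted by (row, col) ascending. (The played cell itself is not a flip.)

Dir NW: first cell '.' (not opp) -> no flip
Dir N: first cell '.' (not opp) -> no flip
Dir NE: first cell '.' (not opp) -> no flip
Dir W: first cell 'B' (not opp) -> no flip
Dir E: first cell 'B' (not opp) -> no flip
Dir SW: first cell '.' (not opp) -> no flip
Dir S: first cell 'B' (not opp) -> no flip
Dir SE: opp run (3,3) capped by B -> flip

Answer: (3,3)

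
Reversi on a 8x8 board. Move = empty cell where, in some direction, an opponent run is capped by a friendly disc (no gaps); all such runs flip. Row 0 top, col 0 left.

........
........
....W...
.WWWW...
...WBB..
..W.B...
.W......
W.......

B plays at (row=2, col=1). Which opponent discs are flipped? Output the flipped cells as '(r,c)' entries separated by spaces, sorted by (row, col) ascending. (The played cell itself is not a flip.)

Answer: (3,2) (4,3)

Derivation:
Dir NW: first cell '.' (not opp) -> no flip
Dir N: first cell '.' (not opp) -> no flip
Dir NE: first cell '.' (not opp) -> no flip
Dir W: first cell '.' (not opp) -> no flip
Dir E: first cell '.' (not opp) -> no flip
Dir SW: first cell '.' (not opp) -> no flip
Dir S: opp run (3,1), next='.' -> no flip
Dir SE: opp run (3,2) (4,3) capped by B -> flip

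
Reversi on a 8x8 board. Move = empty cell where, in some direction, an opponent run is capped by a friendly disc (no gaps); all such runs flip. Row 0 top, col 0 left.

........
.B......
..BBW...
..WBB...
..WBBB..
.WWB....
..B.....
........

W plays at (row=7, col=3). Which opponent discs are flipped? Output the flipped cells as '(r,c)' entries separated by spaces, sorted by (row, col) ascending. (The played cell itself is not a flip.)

Answer: (6,2)

Derivation:
Dir NW: opp run (6,2) capped by W -> flip
Dir N: first cell '.' (not opp) -> no flip
Dir NE: first cell '.' (not opp) -> no flip
Dir W: first cell '.' (not opp) -> no flip
Dir E: first cell '.' (not opp) -> no flip
Dir SW: edge -> no flip
Dir S: edge -> no flip
Dir SE: edge -> no flip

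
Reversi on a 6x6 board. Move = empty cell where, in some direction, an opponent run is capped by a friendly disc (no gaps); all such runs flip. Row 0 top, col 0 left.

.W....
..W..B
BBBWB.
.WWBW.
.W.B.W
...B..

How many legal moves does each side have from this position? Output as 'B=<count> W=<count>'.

-- B to move --
(0,0): no bracket -> illegal
(0,2): flips 1 -> legal
(0,3): flips 1 -> legal
(1,0): no bracket -> illegal
(1,1): no bracket -> illegal
(1,3): flips 1 -> legal
(1,4): no bracket -> illegal
(2,5): flips 1 -> legal
(3,0): flips 2 -> legal
(3,5): flips 1 -> legal
(4,0): flips 1 -> legal
(4,2): flips 2 -> legal
(4,4): flips 1 -> legal
(5,0): no bracket -> illegal
(5,1): flips 2 -> legal
(5,2): no bracket -> illegal
(5,4): no bracket -> illegal
(5,5): no bracket -> illegal
B mobility = 10
-- W to move --
(0,4): no bracket -> illegal
(0,5): no bracket -> illegal
(1,0): flips 1 -> legal
(1,1): flips 1 -> legal
(1,3): flips 1 -> legal
(1,4): flips 1 -> legal
(2,5): flips 1 -> legal
(3,0): flips 1 -> legal
(3,5): no bracket -> illegal
(4,2): no bracket -> illegal
(4,4): no bracket -> illegal
(5,2): flips 1 -> legal
(5,4): flips 1 -> legal
W mobility = 8

Answer: B=10 W=8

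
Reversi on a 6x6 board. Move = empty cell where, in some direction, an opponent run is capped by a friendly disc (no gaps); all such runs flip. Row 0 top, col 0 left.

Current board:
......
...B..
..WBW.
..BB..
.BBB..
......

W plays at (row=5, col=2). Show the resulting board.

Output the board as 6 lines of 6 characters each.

Place W at (5,2); scan 8 dirs for brackets.
Dir NW: opp run (4,1), next='.' -> no flip
Dir N: opp run (4,2) (3,2) capped by W -> flip
Dir NE: opp run (4,3), next='.' -> no flip
Dir W: first cell '.' (not opp) -> no flip
Dir E: first cell '.' (not opp) -> no flip
Dir SW: edge -> no flip
Dir S: edge -> no flip
Dir SE: edge -> no flip
All flips: (3,2) (4,2)

Answer: ......
...B..
..WBW.
..WB..
.BWB..
..W...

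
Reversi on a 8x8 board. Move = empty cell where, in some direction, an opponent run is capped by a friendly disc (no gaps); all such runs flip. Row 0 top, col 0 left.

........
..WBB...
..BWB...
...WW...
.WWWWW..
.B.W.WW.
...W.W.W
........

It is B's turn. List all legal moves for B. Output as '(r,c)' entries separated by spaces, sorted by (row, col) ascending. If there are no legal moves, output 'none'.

Answer: (0,2) (1,1) (3,1) (3,2) (5,4) (6,6) (7,3)

Derivation:
(0,1): no bracket -> illegal
(0,2): flips 1 -> legal
(0,3): no bracket -> illegal
(1,1): flips 1 -> legal
(2,1): no bracket -> illegal
(2,5): no bracket -> illegal
(3,0): no bracket -> illegal
(3,1): flips 1 -> legal
(3,2): flips 1 -> legal
(3,5): no bracket -> illegal
(3,6): no bracket -> illegal
(4,0): no bracket -> illegal
(4,6): no bracket -> illegal
(4,7): no bracket -> illegal
(5,0): no bracket -> illegal
(5,2): no bracket -> illegal
(5,4): flips 2 -> legal
(5,7): no bracket -> illegal
(6,2): no bracket -> illegal
(6,4): no bracket -> illegal
(6,6): flips 3 -> legal
(7,2): no bracket -> illegal
(7,3): flips 5 -> legal
(7,4): no bracket -> illegal
(7,5): no bracket -> illegal
(7,6): no bracket -> illegal
(7,7): no bracket -> illegal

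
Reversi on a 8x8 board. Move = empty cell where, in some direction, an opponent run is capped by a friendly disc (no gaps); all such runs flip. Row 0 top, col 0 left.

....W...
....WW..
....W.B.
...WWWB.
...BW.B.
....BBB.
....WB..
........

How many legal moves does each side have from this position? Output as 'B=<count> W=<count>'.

Answer: B=10 W=7

Derivation:
-- B to move --
(0,3): no bracket -> illegal
(0,5): no bracket -> illegal
(0,6): no bracket -> illegal
(1,3): flips 2 -> legal
(1,6): no bracket -> illegal
(2,2): flips 2 -> legal
(2,3): flips 1 -> legal
(2,5): flips 1 -> legal
(3,2): flips 3 -> legal
(4,2): no bracket -> illegal
(4,5): flips 1 -> legal
(5,3): flips 2 -> legal
(6,3): flips 1 -> legal
(7,3): flips 1 -> legal
(7,4): flips 1 -> legal
(7,5): no bracket -> illegal
B mobility = 10
-- W to move --
(1,6): no bracket -> illegal
(1,7): flips 1 -> legal
(2,5): no bracket -> illegal
(2,7): no bracket -> illegal
(3,2): no bracket -> illegal
(3,7): flips 4 -> legal
(4,2): flips 1 -> legal
(4,5): no bracket -> illegal
(4,7): no bracket -> illegal
(5,2): flips 1 -> legal
(5,3): flips 1 -> legal
(5,7): flips 1 -> legal
(6,3): no bracket -> illegal
(6,6): flips 2 -> legal
(6,7): no bracket -> illegal
(7,4): no bracket -> illegal
(7,5): no bracket -> illegal
(7,6): no bracket -> illegal
W mobility = 7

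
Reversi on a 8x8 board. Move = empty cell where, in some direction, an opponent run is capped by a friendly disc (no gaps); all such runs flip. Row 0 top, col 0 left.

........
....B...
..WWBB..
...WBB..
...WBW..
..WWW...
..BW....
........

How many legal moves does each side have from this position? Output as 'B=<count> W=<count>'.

Answer: B=10 W=10

Derivation:
-- B to move --
(1,1): flips 2 -> legal
(1,2): flips 1 -> legal
(1,3): no bracket -> illegal
(2,1): flips 2 -> legal
(3,1): no bracket -> illegal
(3,2): flips 2 -> legal
(3,6): no bracket -> illegal
(4,1): no bracket -> illegal
(4,2): flips 3 -> legal
(4,6): flips 1 -> legal
(5,1): no bracket -> illegal
(5,5): flips 1 -> legal
(5,6): flips 1 -> legal
(6,1): flips 2 -> legal
(6,4): flips 2 -> legal
(6,5): no bracket -> illegal
(7,2): no bracket -> illegal
(7,3): no bracket -> illegal
(7,4): no bracket -> illegal
B mobility = 10
-- W to move --
(0,3): no bracket -> illegal
(0,4): flips 4 -> legal
(0,5): flips 1 -> legal
(1,3): no bracket -> illegal
(1,5): flips 3 -> legal
(1,6): flips 2 -> legal
(2,6): flips 4 -> legal
(3,6): flips 2 -> legal
(4,6): no bracket -> illegal
(5,1): no bracket -> illegal
(5,5): flips 1 -> legal
(6,1): flips 1 -> legal
(7,1): flips 1 -> legal
(7,2): flips 1 -> legal
(7,3): no bracket -> illegal
W mobility = 10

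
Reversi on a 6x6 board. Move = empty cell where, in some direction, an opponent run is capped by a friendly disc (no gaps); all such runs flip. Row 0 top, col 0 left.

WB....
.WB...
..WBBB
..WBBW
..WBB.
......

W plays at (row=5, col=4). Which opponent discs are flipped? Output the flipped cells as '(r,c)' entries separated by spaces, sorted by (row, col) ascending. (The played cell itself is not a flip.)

Dir NW: opp run (4,3) capped by W -> flip
Dir N: opp run (4,4) (3,4) (2,4), next='.' -> no flip
Dir NE: first cell '.' (not opp) -> no flip
Dir W: first cell '.' (not opp) -> no flip
Dir E: first cell '.' (not opp) -> no flip
Dir SW: edge -> no flip
Dir S: edge -> no flip
Dir SE: edge -> no flip

Answer: (4,3)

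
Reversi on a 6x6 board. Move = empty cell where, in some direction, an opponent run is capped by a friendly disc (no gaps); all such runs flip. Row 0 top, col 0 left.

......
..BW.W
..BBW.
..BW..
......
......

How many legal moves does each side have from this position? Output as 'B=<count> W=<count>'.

-- B to move --
(0,2): no bracket -> illegal
(0,3): flips 1 -> legal
(0,4): flips 1 -> legal
(0,5): no bracket -> illegal
(1,4): flips 1 -> legal
(2,5): flips 1 -> legal
(3,4): flips 1 -> legal
(3,5): no bracket -> illegal
(4,2): no bracket -> illegal
(4,3): flips 1 -> legal
(4,4): flips 1 -> legal
B mobility = 7
-- W to move --
(0,1): no bracket -> illegal
(0,2): no bracket -> illegal
(0,3): no bracket -> illegal
(1,1): flips 2 -> legal
(1,4): no bracket -> illegal
(2,1): flips 2 -> legal
(3,1): flips 2 -> legal
(3,4): no bracket -> illegal
(4,1): no bracket -> illegal
(4,2): no bracket -> illegal
(4,3): no bracket -> illegal
W mobility = 3

Answer: B=7 W=3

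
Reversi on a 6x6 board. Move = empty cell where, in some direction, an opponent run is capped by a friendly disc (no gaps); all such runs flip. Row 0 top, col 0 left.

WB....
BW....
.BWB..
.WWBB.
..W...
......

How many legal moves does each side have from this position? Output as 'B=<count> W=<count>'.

Answer: B=5 W=6

Derivation:
-- B to move --
(0,2): no bracket -> illegal
(1,2): flips 1 -> legal
(1,3): no bracket -> illegal
(2,0): no bracket -> illegal
(3,0): flips 2 -> legal
(4,0): no bracket -> illegal
(4,1): flips 2 -> legal
(4,3): flips 1 -> legal
(5,1): flips 1 -> legal
(5,2): no bracket -> illegal
(5,3): no bracket -> illegal
B mobility = 5
-- W to move --
(0,2): flips 1 -> legal
(1,2): no bracket -> illegal
(1,3): no bracket -> illegal
(1,4): flips 1 -> legal
(2,0): flips 2 -> legal
(2,4): flips 2 -> legal
(2,5): no bracket -> illegal
(3,0): no bracket -> illegal
(3,5): flips 2 -> legal
(4,3): no bracket -> illegal
(4,4): flips 1 -> legal
(4,5): no bracket -> illegal
W mobility = 6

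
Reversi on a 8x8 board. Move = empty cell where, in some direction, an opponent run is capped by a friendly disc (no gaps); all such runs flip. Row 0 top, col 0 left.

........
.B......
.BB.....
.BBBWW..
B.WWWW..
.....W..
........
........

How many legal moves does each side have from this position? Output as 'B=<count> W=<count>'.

Answer: B=6 W=7

Derivation:
-- B to move --
(2,3): no bracket -> illegal
(2,4): no bracket -> illegal
(2,5): no bracket -> illegal
(2,6): no bracket -> illegal
(3,6): flips 2 -> legal
(4,1): no bracket -> illegal
(4,6): no bracket -> illegal
(5,1): flips 1 -> legal
(5,2): flips 1 -> legal
(5,3): flips 2 -> legal
(5,4): flips 1 -> legal
(5,6): no bracket -> illegal
(6,4): no bracket -> illegal
(6,5): no bracket -> illegal
(6,6): flips 2 -> legal
B mobility = 6
-- W to move --
(0,0): flips 3 -> legal
(0,1): no bracket -> illegal
(0,2): no bracket -> illegal
(1,0): flips 2 -> legal
(1,2): flips 2 -> legal
(1,3): no bracket -> illegal
(2,0): flips 1 -> legal
(2,3): flips 1 -> legal
(2,4): flips 1 -> legal
(3,0): flips 3 -> legal
(4,1): no bracket -> illegal
(5,0): no bracket -> illegal
(5,1): no bracket -> illegal
W mobility = 7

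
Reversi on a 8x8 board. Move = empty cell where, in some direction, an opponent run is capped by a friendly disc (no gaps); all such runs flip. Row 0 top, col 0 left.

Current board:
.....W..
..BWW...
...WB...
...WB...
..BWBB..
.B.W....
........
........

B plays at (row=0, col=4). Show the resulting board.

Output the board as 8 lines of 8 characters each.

Place B at (0,4); scan 8 dirs for brackets.
Dir NW: edge -> no flip
Dir N: edge -> no flip
Dir NE: edge -> no flip
Dir W: first cell '.' (not opp) -> no flip
Dir E: opp run (0,5), next='.' -> no flip
Dir SW: opp run (1,3), next='.' -> no flip
Dir S: opp run (1,4) capped by B -> flip
Dir SE: first cell '.' (not opp) -> no flip
All flips: (1,4)

Answer: ....BW..
..BWB...
...WB...
...WB...
..BWBB..
.B.W....
........
........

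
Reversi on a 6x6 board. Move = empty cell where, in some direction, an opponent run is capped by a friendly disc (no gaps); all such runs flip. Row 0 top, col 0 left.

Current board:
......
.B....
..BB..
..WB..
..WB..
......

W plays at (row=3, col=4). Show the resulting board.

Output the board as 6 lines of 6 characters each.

Place W at (3,4); scan 8 dirs for brackets.
Dir NW: opp run (2,3), next='.' -> no flip
Dir N: first cell '.' (not opp) -> no flip
Dir NE: first cell '.' (not opp) -> no flip
Dir W: opp run (3,3) capped by W -> flip
Dir E: first cell '.' (not opp) -> no flip
Dir SW: opp run (4,3), next='.' -> no flip
Dir S: first cell '.' (not opp) -> no flip
Dir SE: first cell '.' (not opp) -> no flip
All flips: (3,3)

Answer: ......
.B....
..BB..
..WWW.
..WB..
......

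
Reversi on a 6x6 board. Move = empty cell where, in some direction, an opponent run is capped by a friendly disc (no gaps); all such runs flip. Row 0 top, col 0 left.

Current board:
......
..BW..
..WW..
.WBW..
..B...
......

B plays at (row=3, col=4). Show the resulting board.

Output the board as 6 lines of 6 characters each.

Place B at (3,4); scan 8 dirs for brackets.
Dir NW: opp run (2,3) capped by B -> flip
Dir N: first cell '.' (not opp) -> no flip
Dir NE: first cell '.' (not opp) -> no flip
Dir W: opp run (3,3) capped by B -> flip
Dir E: first cell '.' (not opp) -> no flip
Dir SW: first cell '.' (not opp) -> no flip
Dir S: first cell '.' (not opp) -> no flip
Dir SE: first cell '.' (not opp) -> no flip
All flips: (2,3) (3,3)

Answer: ......
..BW..
..WB..
.WBBB.
..B...
......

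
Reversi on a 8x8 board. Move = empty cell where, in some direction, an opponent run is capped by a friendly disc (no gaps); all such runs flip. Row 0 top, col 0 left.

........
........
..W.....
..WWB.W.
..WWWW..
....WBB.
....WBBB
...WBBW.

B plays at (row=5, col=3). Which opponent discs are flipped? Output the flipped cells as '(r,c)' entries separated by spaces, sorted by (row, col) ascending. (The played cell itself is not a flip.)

Dir NW: opp run (4,2), next='.' -> no flip
Dir N: opp run (4,3) (3,3), next='.' -> no flip
Dir NE: opp run (4,4), next='.' -> no flip
Dir W: first cell '.' (not opp) -> no flip
Dir E: opp run (5,4) capped by B -> flip
Dir SW: first cell '.' (not opp) -> no flip
Dir S: first cell '.' (not opp) -> no flip
Dir SE: opp run (6,4) capped by B -> flip

Answer: (5,4) (6,4)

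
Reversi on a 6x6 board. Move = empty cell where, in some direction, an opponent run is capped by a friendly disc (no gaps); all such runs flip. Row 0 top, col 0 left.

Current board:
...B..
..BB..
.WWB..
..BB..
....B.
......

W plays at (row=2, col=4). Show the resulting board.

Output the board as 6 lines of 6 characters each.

Answer: ...B..
..BB..
.WWWW.
..BB..
....B.
......

Derivation:
Place W at (2,4); scan 8 dirs for brackets.
Dir NW: opp run (1,3), next='.' -> no flip
Dir N: first cell '.' (not opp) -> no flip
Dir NE: first cell '.' (not opp) -> no flip
Dir W: opp run (2,3) capped by W -> flip
Dir E: first cell '.' (not opp) -> no flip
Dir SW: opp run (3,3), next='.' -> no flip
Dir S: first cell '.' (not opp) -> no flip
Dir SE: first cell '.' (not opp) -> no flip
All flips: (2,3)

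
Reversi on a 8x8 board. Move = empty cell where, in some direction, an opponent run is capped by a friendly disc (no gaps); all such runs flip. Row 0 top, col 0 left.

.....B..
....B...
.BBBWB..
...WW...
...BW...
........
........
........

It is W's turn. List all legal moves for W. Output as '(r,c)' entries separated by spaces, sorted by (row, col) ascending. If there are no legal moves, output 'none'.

(0,3): no bracket -> illegal
(0,4): flips 1 -> legal
(0,6): no bracket -> illegal
(1,0): no bracket -> illegal
(1,1): flips 1 -> legal
(1,2): flips 1 -> legal
(1,3): flips 1 -> legal
(1,5): no bracket -> illegal
(1,6): flips 1 -> legal
(2,0): flips 3 -> legal
(2,6): flips 1 -> legal
(3,0): no bracket -> illegal
(3,1): no bracket -> illegal
(3,2): no bracket -> illegal
(3,5): no bracket -> illegal
(3,6): no bracket -> illegal
(4,2): flips 1 -> legal
(5,2): flips 1 -> legal
(5,3): flips 1 -> legal
(5,4): no bracket -> illegal

Answer: (0,4) (1,1) (1,2) (1,3) (1,6) (2,0) (2,6) (4,2) (5,2) (5,3)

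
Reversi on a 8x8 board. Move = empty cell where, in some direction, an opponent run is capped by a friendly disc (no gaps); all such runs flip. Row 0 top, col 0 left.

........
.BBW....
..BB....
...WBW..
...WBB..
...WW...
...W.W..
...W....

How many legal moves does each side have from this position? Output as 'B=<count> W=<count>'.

-- B to move --
(0,2): no bracket -> illegal
(0,3): flips 1 -> legal
(0,4): flips 1 -> legal
(1,4): flips 1 -> legal
(2,4): no bracket -> illegal
(2,5): flips 1 -> legal
(2,6): flips 1 -> legal
(3,2): flips 1 -> legal
(3,6): flips 1 -> legal
(4,2): flips 1 -> legal
(4,6): no bracket -> illegal
(5,2): flips 1 -> legal
(5,5): no bracket -> illegal
(5,6): no bracket -> illegal
(6,2): flips 1 -> legal
(6,4): flips 1 -> legal
(6,6): no bracket -> illegal
(7,2): flips 2 -> legal
(7,4): no bracket -> illegal
(7,5): no bracket -> illegal
(7,6): no bracket -> illegal
B mobility = 12
-- W to move --
(0,0): flips 2 -> legal
(0,1): no bracket -> illegal
(0,2): no bracket -> illegal
(0,3): no bracket -> illegal
(1,0): flips 2 -> legal
(1,4): no bracket -> illegal
(2,0): no bracket -> illegal
(2,1): no bracket -> illegal
(2,4): flips 2 -> legal
(2,5): flips 1 -> legal
(3,1): flips 1 -> legal
(3,2): no bracket -> illegal
(3,6): flips 1 -> legal
(4,6): flips 2 -> legal
(5,5): flips 2 -> legal
(5,6): no bracket -> illegal
W mobility = 8

Answer: B=12 W=8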